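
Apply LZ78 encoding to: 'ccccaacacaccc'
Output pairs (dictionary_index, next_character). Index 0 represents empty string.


LZ78 encoding steps:
Dictionary: {0: ''}
Step 1: w='' (idx 0), next='c' -> output (0, 'c'), add 'c' as idx 1
Step 2: w='c' (idx 1), next='c' -> output (1, 'c'), add 'cc' as idx 2
Step 3: w='c' (idx 1), next='a' -> output (1, 'a'), add 'ca' as idx 3
Step 4: w='' (idx 0), next='a' -> output (0, 'a'), add 'a' as idx 4
Step 5: w='ca' (idx 3), next='c' -> output (3, 'c'), add 'cac' as idx 5
Step 6: w='a' (idx 4), next='c' -> output (4, 'c'), add 'ac' as idx 6
Step 7: w='cc' (idx 2), end of input -> output (2, '')


Encoded: [(0, 'c'), (1, 'c'), (1, 'a'), (0, 'a'), (3, 'c'), (4, 'c'), (2, '')]


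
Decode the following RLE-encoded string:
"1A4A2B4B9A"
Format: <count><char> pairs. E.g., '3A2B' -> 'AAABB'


Expanding each <count><char> pair:
  1A -> 'A'
  4A -> 'AAAA'
  2B -> 'BB'
  4B -> 'BBBB'
  9A -> 'AAAAAAAAA'

Decoded = AAAAABBBBBBAAAAAAAAA


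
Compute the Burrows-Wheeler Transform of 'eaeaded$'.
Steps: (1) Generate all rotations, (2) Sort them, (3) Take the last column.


Rotations (sorted):
  0: $eaeaded -> last char: d
  1: aded$eae -> last char: e
  2: aeaded$e -> last char: e
  3: d$eaeade -> last char: e
  4: ded$eaea -> last char: a
  5: eaded$ea -> last char: a
  6: eaeaded$ -> last char: $
  7: ed$eaead -> last char: d


BWT = deeeaa$d


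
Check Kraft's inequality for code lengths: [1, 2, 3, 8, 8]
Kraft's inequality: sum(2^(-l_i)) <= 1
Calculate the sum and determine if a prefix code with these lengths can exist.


Sum = 2^(-1) + 2^(-2) + 2^(-3) + 2^(-8) + 2^(-8)
    = 0.5 + 0.25 + 0.125 + 0.00390625 + 0.00390625
    = 226/256 = 0.8828125
Since 0.8828125 <= 1, Kraft's inequality IS satisfied.
A prefix code with these lengths CAN exist.

Kraft sum = 0.8828125. Satisfied.


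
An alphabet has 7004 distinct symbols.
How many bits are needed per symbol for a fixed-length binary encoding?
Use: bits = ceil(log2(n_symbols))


log2(7004) = 12.774
Bracket: 2^12 = 4096 < 7004 <= 2^13 = 8192
So ceil(log2(7004)) = 13

bits = ceil(log2(7004)) = ceil(12.774) = 13 bits


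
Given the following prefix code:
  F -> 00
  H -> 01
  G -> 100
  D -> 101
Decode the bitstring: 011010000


Decoding step by step:
Bits 01 -> H
Bits 101 -> D
Bits 00 -> F
Bits 00 -> F


Decoded message: HDFF


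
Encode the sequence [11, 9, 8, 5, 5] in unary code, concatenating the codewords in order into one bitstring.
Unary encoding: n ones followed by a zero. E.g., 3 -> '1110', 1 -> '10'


Encode each number as n ones followed by a terminating 0:
  11 -> 111111111110 (12 bits)
  9 -> 1111111110 (10 bits)
  8 -> 111111110 (9 bits)
  5 -> 111110 (6 bits)
  5 -> 111110 (6 bits)
Total length = 12 + 10 + 9 + 6 + 6 = 43 bits.

Unary([11, 9, 8, 5, 5]) = 1111111111101111111110111111110111110111110 (43 bits)


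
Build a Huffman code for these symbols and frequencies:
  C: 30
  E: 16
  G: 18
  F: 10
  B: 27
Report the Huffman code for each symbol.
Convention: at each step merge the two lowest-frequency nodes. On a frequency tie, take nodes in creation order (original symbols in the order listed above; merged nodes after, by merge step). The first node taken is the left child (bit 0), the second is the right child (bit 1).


Huffman tree construction:
Step 1: Merge F(10) + E(16) = 26
Step 2: Merge G(18) + (F+E)(26) = 44
Step 3: Merge B(27) + C(30) = 57
Step 4: Merge (G+(F+E))(44) + (B+C)(57) = 101
Read each symbol's code off the tree from the root (left child = 0, right child = 1).

Codes:
  C: 11 (length 2)
  E: 011 (length 3)
  G: 00 (length 2)
  F: 010 (length 3)
  B: 10 (length 2)
Average code length: 228/101 = 2.2574 bits/symbol


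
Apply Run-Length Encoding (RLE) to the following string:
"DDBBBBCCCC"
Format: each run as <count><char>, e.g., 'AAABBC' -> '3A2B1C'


Scanning runs left to right:
  i=0: run of 'D' x 2 -> '2D'
  i=2: run of 'B' x 4 -> '4B'
  i=6: run of 'C' x 4 -> '4C'

RLE = 2D4B4C


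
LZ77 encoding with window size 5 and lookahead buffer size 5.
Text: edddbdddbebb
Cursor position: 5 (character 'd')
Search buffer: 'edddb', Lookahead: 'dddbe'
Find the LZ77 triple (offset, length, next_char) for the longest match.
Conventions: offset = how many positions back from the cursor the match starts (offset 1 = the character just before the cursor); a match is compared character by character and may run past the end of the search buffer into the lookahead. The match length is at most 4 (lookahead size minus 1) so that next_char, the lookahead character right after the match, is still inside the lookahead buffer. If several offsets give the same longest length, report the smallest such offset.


Try each offset into the search buffer:
  offset=1 (pos 4, char 'b'): match length 0
  offset=2 (pos 3, char 'd'): match length 1
  offset=3 (pos 2, char 'd'): match length 2
  offset=4 (pos 1, char 'd'): match length 4
  offset=5 (pos 0, char 'e'): match length 0
Longest match has length 4 at offset 4.
next_char = character at position 5 + 4 = 9 -> 'e'

Best match: offset=4, length=4 (matching 'dddb' starting at position 1)
LZ77 triple: (4, 4, 'e')


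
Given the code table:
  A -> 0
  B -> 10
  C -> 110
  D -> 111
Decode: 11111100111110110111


Decoding:
111 -> D
111 -> D
0 -> A
0 -> A
111 -> D
110 -> C
110 -> C
111 -> D


Result: DDAADCCD


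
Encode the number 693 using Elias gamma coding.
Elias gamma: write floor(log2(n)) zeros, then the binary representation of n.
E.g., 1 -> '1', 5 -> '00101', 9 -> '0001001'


num_bits = floor(log2(693)) + 1 = 10
leading_zeros = num_bits - 1 = 9
binary(693) = 1010110101

Elias gamma(693) = '000000000' + '1010110101' = 0000000001010110101 (19 bits)


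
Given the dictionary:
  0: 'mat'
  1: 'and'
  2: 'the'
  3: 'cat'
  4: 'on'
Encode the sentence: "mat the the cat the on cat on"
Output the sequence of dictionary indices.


Look up each word in the dictionary:
  'mat' -> 0
  'the' -> 2
  'the' -> 2
  'cat' -> 3
  'the' -> 2
  'on' -> 4
  'cat' -> 3
  'on' -> 4

Encoded: [0, 2, 2, 3, 2, 4, 3, 4]


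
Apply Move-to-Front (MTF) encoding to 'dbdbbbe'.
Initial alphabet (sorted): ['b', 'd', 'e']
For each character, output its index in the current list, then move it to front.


MTF encoding:
'd': index 1 in ['b', 'd', 'e'] -> ['d', 'b', 'e']
'b': index 1 in ['d', 'b', 'e'] -> ['b', 'd', 'e']
'd': index 1 in ['b', 'd', 'e'] -> ['d', 'b', 'e']
'b': index 1 in ['d', 'b', 'e'] -> ['b', 'd', 'e']
'b': index 0 in ['b', 'd', 'e'] -> ['b', 'd', 'e']
'b': index 0 in ['b', 'd', 'e'] -> ['b', 'd', 'e']
'e': index 2 in ['b', 'd', 'e'] -> ['e', 'b', 'd']


Output: [1, 1, 1, 1, 0, 0, 2]


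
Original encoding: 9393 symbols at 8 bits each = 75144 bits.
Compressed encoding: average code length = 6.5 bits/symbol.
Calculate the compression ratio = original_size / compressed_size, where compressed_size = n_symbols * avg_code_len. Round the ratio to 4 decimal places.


original_size = n_symbols * orig_bits = 9393 * 8 = 75144 bits
compressed_size = n_symbols * avg_code_len = 9393 * 6.5 = 61054.5 bits
ratio = original_size / compressed_size = 75144 / 61054.5 = 1.2308

Compression ratio = 1.2308


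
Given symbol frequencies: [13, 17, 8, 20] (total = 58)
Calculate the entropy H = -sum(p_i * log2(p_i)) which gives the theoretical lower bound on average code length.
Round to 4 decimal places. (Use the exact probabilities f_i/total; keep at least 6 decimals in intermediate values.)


Per-symbol terms -p_i * log2(p_i) with p_i = f_i/58:
  p = 13/58 = 0.224138: log2(p) = -2.157541, -p*log2(p) = 0.483587
  p = 17/58 = 0.293103: log2(p) = -1.770518, -p*log2(p) = 0.518945
  p = 8/58 = 0.137931: log2(p) = -2.857981, -p*log2(p) = 0.394204
  p = 20/58 = 0.344828: log2(p) = -1.536053, -p*log2(p) = 0.529673
H = 0.483587 + 0.518945 + 0.394204 + 0.529673 = 1.926409

H = 1.9264 bits/symbol


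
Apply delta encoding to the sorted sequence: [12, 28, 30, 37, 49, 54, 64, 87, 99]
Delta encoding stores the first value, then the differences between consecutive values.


First value: 12
Deltas:
  28 - 12 = 16
  30 - 28 = 2
  37 - 30 = 7
  49 - 37 = 12
  54 - 49 = 5
  64 - 54 = 10
  87 - 64 = 23
  99 - 87 = 12


Delta encoded: [12, 16, 2, 7, 12, 5, 10, 23, 12]


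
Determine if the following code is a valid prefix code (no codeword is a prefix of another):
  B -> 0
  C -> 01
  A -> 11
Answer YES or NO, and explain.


Checking each pair (does one codeword prefix another?):
  B='0' vs C='01': prefix -- VIOLATION

NO -- this is NOT a valid prefix code. B (0) is a prefix of C (01).


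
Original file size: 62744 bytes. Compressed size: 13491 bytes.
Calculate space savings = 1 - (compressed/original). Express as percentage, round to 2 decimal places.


ratio = compressed/original = 13491/62744 = 0.215017
savings = 1 - ratio = 1 - 0.215017 = 0.784983
as a percentage: 0.784983 * 100 = 78.5%

Space savings = 1 - 13491/62744 = 78.5%


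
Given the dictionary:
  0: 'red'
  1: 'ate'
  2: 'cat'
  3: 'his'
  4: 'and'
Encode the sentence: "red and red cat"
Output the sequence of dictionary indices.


Look up each word in the dictionary:
  'red' -> 0
  'and' -> 4
  'red' -> 0
  'cat' -> 2

Encoded: [0, 4, 0, 2]


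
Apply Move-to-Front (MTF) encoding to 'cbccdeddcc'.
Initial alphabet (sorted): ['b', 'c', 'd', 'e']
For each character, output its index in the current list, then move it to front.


MTF encoding:
'c': index 1 in ['b', 'c', 'd', 'e'] -> ['c', 'b', 'd', 'e']
'b': index 1 in ['c', 'b', 'd', 'e'] -> ['b', 'c', 'd', 'e']
'c': index 1 in ['b', 'c', 'd', 'e'] -> ['c', 'b', 'd', 'e']
'c': index 0 in ['c', 'b', 'd', 'e'] -> ['c', 'b', 'd', 'e']
'd': index 2 in ['c', 'b', 'd', 'e'] -> ['d', 'c', 'b', 'e']
'e': index 3 in ['d', 'c', 'b', 'e'] -> ['e', 'd', 'c', 'b']
'd': index 1 in ['e', 'd', 'c', 'b'] -> ['d', 'e', 'c', 'b']
'd': index 0 in ['d', 'e', 'c', 'b'] -> ['d', 'e', 'c', 'b']
'c': index 2 in ['d', 'e', 'c', 'b'] -> ['c', 'd', 'e', 'b']
'c': index 0 in ['c', 'd', 'e', 'b'] -> ['c', 'd', 'e', 'b']


Output: [1, 1, 1, 0, 2, 3, 1, 0, 2, 0]


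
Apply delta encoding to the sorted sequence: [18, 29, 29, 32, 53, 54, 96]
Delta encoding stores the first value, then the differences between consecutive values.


First value: 18
Deltas:
  29 - 18 = 11
  29 - 29 = 0
  32 - 29 = 3
  53 - 32 = 21
  54 - 53 = 1
  96 - 54 = 42


Delta encoded: [18, 11, 0, 3, 21, 1, 42]


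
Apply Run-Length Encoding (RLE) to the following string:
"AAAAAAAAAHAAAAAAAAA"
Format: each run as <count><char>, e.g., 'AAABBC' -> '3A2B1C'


Scanning runs left to right:
  i=0: run of 'A' x 9 -> '9A'
  i=9: run of 'H' x 1 -> '1H'
  i=10: run of 'A' x 9 -> '9A'

RLE = 9A1H9A


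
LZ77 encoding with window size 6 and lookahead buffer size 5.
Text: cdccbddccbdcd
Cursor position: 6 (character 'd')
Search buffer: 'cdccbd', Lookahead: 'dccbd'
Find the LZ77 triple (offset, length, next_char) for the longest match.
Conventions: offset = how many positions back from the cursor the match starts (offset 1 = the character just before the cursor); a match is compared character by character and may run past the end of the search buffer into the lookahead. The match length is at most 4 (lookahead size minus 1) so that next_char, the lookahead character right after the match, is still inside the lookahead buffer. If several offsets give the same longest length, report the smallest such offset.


Try each offset into the search buffer:
  offset=1 (pos 5, char 'd'): match length 1
  offset=2 (pos 4, char 'b'): match length 0
  offset=3 (pos 3, char 'c'): match length 0
  offset=4 (pos 2, char 'c'): match length 0
  offset=5 (pos 1, char 'd'): match length 4
  offset=6 (pos 0, char 'c'): match length 0
Longest match has length 4 at offset 5.
next_char = character at position 6 + 4 = 10 -> 'd'

Best match: offset=5, length=4 (matching 'dccb' starting at position 1)
LZ77 triple: (5, 4, 'd')


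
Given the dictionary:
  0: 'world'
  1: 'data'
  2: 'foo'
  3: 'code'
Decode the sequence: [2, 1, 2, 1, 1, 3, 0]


Look up each index in the dictionary:
  2 -> 'foo'
  1 -> 'data'
  2 -> 'foo'
  1 -> 'data'
  1 -> 'data'
  3 -> 'code'
  0 -> 'world'

Decoded: "foo data foo data data code world"


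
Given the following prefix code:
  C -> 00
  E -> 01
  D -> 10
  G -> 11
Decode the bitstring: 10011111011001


Decoding step by step:
Bits 10 -> D
Bits 01 -> E
Bits 11 -> G
Bits 11 -> G
Bits 01 -> E
Bits 10 -> D
Bits 01 -> E


Decoded message: DEGGEDE


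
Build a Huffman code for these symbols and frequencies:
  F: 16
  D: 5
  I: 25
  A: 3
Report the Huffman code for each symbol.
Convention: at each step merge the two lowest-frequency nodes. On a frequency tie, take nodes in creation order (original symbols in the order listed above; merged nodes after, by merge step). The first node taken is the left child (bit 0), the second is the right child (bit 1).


Huffman tree construction:
Step 1: Merge A(3) + D(5) = 8
Step 2: Merge (A+D)(8) + F(16) = 24
Step 3: Merge ((A+D)+F)(24) + I(25) = 49
Read each symbol's code off the tree from the root (left child = 0, right child = 1).

Codes:
  F: 01 (length 2)
  D: 001 (length 3)
  I: 1 (length 1)
  A: 000 (length 3)
Average code length: 81/49 = 1.6531 bits/symbol


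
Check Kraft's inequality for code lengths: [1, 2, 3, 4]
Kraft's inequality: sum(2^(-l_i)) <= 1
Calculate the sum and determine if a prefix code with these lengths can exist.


Sum = 2^(-1) + 2^(-2) + 2^(-3) + 2^(-4)
    = 0.5 + 0.25 + 0.125 + 0.0625
    = 15/16 = 0.9375
Since 0.9375 <= 1, Kraft's inequality IS satisfied.
A prefix code with these lengths CAN exist.

Kraft sum = 0.9375. Satisfied.


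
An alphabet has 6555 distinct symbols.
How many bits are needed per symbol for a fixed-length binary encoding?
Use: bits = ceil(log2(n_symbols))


log2(6555) = 12.6784
Bracket: 2^12 = 4096 < 6555 <= 2^13 = 8192
So ceil(log2(6555)) = 13

bits = ceil(log2(6555)) = ceil(12.6784) = 13 bits


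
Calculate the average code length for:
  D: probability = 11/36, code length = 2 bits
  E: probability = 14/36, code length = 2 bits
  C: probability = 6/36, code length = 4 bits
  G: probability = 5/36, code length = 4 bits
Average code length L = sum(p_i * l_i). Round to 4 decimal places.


Weighted contributions p_i * l_i:
  D: (11/36) * 2 = 22/36
  E: (14/36) * 2 = 28/36
  C: (6/36) * 4 = 24/36
  G: (5/36) * 4 = 20/36
Sum = (22 + 28 + 24 + 20)/36 = 94/36

L = 94/36 = 2.6111 bits/symbol


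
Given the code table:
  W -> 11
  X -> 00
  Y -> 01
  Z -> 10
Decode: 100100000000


Decoding:
10 -> Z
01 -> Y
00 -> X
00 -> X
00 -> X
00 -> X


Result: ZYXXXX


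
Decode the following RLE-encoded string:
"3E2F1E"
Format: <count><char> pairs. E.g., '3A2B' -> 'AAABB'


Expanding each <count><char> pair:
  3E -> 'EEE'
  2F -> 'FF'
  1E -> 'E'

Decoded = EEEFFE


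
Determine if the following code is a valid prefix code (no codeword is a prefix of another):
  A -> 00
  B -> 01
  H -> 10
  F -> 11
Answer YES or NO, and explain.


Checking each pair (does one codeword prefix another?):
  A='00' vs B='01': no prefix
  A='00' vs H='10': no prefix
  A='00' vs F='11': no prefix
  B='01' vs A='00': no prefix
  B='01' vs H='10': no prefix
  B='01' vs F='11': no prefix
  H='10' vs A='00': no prefix
  H='10' vs B='01': no prefix
  H='10' vs F='11': no prefix
  F='11' vs A='00': no prefix
  F='11' vs B='01': no prefix
  F='11' vs H='10': no prefix
No violation found over all pairs.

YES -- this is a valid prefix code. No codeword is a prefix of any other codeword.


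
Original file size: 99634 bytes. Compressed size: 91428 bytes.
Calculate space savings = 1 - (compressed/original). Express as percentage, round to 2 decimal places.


ratio = compressed/original = 91428/99634 = 0.917639
savings = 1 - ratio = 1 - 0.917639 = 0.082361
as a percentage: 0.082361 * 100 = 8.24%

Space savings = 1 - 91428/99634 = 8.24%


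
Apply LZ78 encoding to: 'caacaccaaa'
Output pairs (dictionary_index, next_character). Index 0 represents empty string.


LZ78 encoding steps:
Dictionary: {0: ''}
Step 1: w='' (idx 0), next='c' -> output (0, 'c'), add 'c' as idx 1
Step 2: w='' (idx 0), next='a' -> output (0, 'a'), add 'a' as idx 2
Step 3: w='a' (idx 2), next='c' -> output (2, 'c'), add 'ac' as idx 3
Step 4: w='ac' (idx 3), next='c' -> output (3, 'c'), add 'acc' as idx 4
Step 5: w='a' (idx 2), next='a' -> output (2, 'a'), add 'aa' as idx 5
Step 6: w='a' (idx 2), end of input -> output (2, '')


Encoded: [(0, 'c'), (0, 'a'), (2, 'c'), (3, 'c'), (2, 'a'), (2, '')]


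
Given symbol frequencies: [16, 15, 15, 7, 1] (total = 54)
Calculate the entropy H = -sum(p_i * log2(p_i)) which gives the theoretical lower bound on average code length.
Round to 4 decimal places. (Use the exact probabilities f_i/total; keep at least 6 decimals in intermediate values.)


Per-symbol terms -p_i * log2(p_i) with p_i = f_i/54:
  p = 16/54 = 0.296296: log2(p) = -1.754888, -p*log2(p) = 0.519967
  p = 15/54 = 0.277778: log2(p) = -1.847997, -p*log2(p) = 0.513332
  p = 15/54 = 0.277778: log2(p) = -1.847997, -p*log2(p) = 0.513332
  p = 7/54 = 0.129630: log2(p) = -2.947533, -p*log2(p) = 0.382088
  p = 1/54 = 0.018519: log2(p) = -5.754888, -p*log2(p) = 0.106572
H = 0.519967 + 0.513332 + 0.513332 + 0.382088 + 0.106572 = 2.035291

H = 2.0353 bits/symbol


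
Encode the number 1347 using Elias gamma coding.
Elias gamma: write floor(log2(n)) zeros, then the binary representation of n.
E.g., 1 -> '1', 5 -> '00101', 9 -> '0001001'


num_bits = floor(log2(1347)) + 1 = 11
leading_zeros = num_bits - 1 = 10
binary(1347) = 10101000011

Elias gamma(1347) = '0000000000' + '10101000011' = 000000000010101000011 (21 bits)


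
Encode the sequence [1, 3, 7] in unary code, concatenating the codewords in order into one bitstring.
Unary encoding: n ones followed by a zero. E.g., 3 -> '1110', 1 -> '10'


Encode each number as n ones followed by a terminating 0:
  1 -> 10 (2 bits)
  3 -> 1110 (4 bits)
  7 -> 11111110 (8 bits)
Total length = 2 + 4 + 8 = 14 bits.

Unary([1, 3, 7]) = 10111011111110 (14 bits)


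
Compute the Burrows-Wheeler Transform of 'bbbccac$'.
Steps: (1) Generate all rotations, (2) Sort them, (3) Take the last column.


Rotations (sorted):
  0: $bbbccac -> last char: c
  1: ac$bbbcc -> last char: c
  2: bbbccac$ -> last char: $
  3: bbccac$b -> last char: b
  4: bccac$bb -> last char: b
  5: c$bbbcca -> last char: a
  6: cac$bbbc -> last char: c
  7: ccac$bbb -> last char: b


BWT = cc$bbacb


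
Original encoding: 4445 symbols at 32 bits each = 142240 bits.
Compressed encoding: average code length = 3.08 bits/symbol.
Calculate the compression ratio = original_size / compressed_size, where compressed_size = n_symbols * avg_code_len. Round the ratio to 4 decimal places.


original_size = n_symbols * orig_bits = 4445 * 32 = 142240 bits
compressed_size = n_symbols * avg_code_len = 4445 * 3.08 = 13690.6 bits
ratio = original_size / compressed_size = 142240 / 13690.6 = 10.3896

Compression ratio = 10.3896


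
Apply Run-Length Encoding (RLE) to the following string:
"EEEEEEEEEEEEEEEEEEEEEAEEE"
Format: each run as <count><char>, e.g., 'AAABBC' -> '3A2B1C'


Scanning runs left to right:
  i=0: run of 'E' x 21 -> '21E'
  i=21: run of 'A' x 1 -> '1A'
  i=22: run of 'E' x 3 -> '3E'

RLE = 21E1A3E


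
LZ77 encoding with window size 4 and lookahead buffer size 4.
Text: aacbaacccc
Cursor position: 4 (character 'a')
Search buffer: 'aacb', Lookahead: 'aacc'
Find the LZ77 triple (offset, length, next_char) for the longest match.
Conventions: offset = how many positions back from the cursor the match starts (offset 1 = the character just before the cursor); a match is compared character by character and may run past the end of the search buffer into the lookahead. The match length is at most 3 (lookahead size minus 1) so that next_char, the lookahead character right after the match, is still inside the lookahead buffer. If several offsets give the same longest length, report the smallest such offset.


Try each offset into the search buffer:
  offset=1 (pos 3, char 'b'): match length 0
  offset=2 (pos 2, char 'c'): match length 0
  offset=3 (pos 1, char 'a'): match length 1
  offset=4 (pos 0, char 'a'): match length 3
Longest match has length 3 at offset 4.
next_char = character at position 4 + 3 = 7 -> 'c'

Best match: offset=4, length=3 (matching 'aac' starting at position 0)
LZ77 triple: (4, 3, 'c')


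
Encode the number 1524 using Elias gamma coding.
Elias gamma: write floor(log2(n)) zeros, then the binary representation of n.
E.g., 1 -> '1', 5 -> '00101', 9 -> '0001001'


num_bits = floor(log2(1524)) + 1 = 11
leading_zeros = num_bits - 1 = 10
binary(1524) = 10111110100

Elias gamma(1524) = '0000000000' + '10111110100' = 000000000010111110100 (21 bits)


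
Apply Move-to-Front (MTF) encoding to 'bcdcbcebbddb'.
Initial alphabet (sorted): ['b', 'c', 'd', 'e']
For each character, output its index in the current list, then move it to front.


MTF encoding:
'b': index 0 in ['b', 'c', 'd', 'e'] -> ['b', 'c', 'd', 'e']
'c': index 1 in ['b', 'c', 'd', 'e'] -> ['c', 'b', 'd', 'e']
'd': index 2 in ['c', 'b', 'd', 'e'] -> ['d', 'c', 'b', 'e']
'c': index 1 in ['d', 'c', 'b', 'e'] -> ['c', 'd', 'b', 'e']
'b': index 2 in ['c', 'd', 'b', 'e'] -> ['b', 'c', 'd', 'e']
'c': index 1 in ['b', 'c', 'd', 'e'] -> ['c', 'b', 'd', 'e']
'e': index 3 in ['c', 'b', 'd', 'e'] -> ['e', 'c', 'b', 'd']
'b': index 2 in ['e', 'c', 'b', 'd'] -> ['b', 'e', 'c', 'd']
'b': index 0 in ['b', 'e', 'c', 'd'] -> ['b', 'e', 'c', 'd']
'd': index 3 in ['b', 'e', 'c', 'd'] -> ['d', 'b', 'e', 'c']
'd': index 0 in ['d', 'b', 'e', 'c'] -> ['d', 'b', 'e', 'c']
'b': index 1 in ['d', 'b', 'e', 'c'] -> ['b', 'd', 'e', 'c']


Output: [0, 1, 2, 1, 2, 1, 3, 2, 0, 3, 0, 1]


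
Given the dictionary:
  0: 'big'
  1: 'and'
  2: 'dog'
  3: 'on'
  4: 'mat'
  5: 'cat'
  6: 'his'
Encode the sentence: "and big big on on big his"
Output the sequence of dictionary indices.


Look up each word in the dictionary:
  'and' -> 1
  'big' -> 0
  'big' -> 0
  'on' -> 3
  'on' -> 3
  'big' -> 0
  'his' -> 6

Encoded: [1, 0, 0, 3, 3, 0, 6]


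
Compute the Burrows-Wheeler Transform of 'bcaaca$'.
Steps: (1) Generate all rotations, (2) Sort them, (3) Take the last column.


Rotations (sorted):
  0: $bcaaca -> last char: a
  1: a$bcaac -> last char: c
  2: aaca$bc -> last char: c
  3: aca$bca -> last char: a
  4: bcaaca$ -> last char: $
  5: ca$bcaa -> last char: a
  6: caaca$b -> last char: b


BWT = acca$ab


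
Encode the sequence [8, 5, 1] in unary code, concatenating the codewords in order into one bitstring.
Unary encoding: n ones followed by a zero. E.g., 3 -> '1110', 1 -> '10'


Encode each number as n ones followed by a terminating 0:
  8 -> 111111110 (9 bits)
  5 -> 111110 (6 bits)
  1 -> 10 (2 bits)
Total length = 9 + 6 + 2 = 17 bits.

Unary([8, 5, 1]) = 11111111011111010 (17 bits)


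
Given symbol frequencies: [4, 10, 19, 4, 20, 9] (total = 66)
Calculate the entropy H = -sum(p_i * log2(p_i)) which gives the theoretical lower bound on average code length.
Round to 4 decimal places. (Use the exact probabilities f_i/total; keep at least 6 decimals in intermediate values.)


Per-symbol terms -p_i * log2(p_i) with p_i = f_i/66:
  p = 4/66 = 0.060606: log2(p) = -4.044394, -p*log2(p) = 0.245115
  p = 10/66 = 0.151515: log2(p) = -2.722466, -p*log2(p) = 0.412495
  p = 19/66 = 0.287879: log2(p) = -1.796467, -p*log2(p) = 0.517165
  p = 4/66 = 0.060606: log2(p) = -4.044394, -p*log2(p) = 0.245115
  p = 20/66 = 0.303030: log2(p) = -1.722466, -p*log2(p) = 0.521959
  p = 9/66 = 0.136364: log2(p) = -2.874469, -p*log2(p) = 0.391973
H = 0.245115 + 0.412495 + 0.517165 + 0.245115 + 0.521959 + 0.391973 = 2.333822

H = 2.3338 bits/symbol


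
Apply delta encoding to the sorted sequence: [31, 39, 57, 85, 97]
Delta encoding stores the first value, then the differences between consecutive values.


First value: 31
Deltas:
  39 - 31 = 8
  57 - 39 = 18
  85 - 57 = 28
  97 - 85 = 12


Delta encoded: [31, 8, 18, 28, 12]


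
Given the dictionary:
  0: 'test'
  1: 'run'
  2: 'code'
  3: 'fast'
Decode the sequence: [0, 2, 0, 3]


Look up each index in the dictionary:
  0 -> 'test'
  2 -> 'code'
  0 -> 'test'
  3 -> 'fast'

Decoded: "test code test fast"


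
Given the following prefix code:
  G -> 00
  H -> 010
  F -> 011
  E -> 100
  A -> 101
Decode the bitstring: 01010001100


Decoding step by step:
Bits 010 -> H
Bits 100 -> E
Bits 011 -> F
Bits 00 -> G


Decoded message: HEFG


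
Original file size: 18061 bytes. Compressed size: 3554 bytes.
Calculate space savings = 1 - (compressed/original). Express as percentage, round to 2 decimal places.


ratio = compressed/original = 3554/18061 = 0.196778
savings = 1 - ratio = 1 - 0.196778 = 0.803222
as a percentage: 0.803222 * 100 = 80.32%

Space savings = 1 - 3554/18061 = 80.32%


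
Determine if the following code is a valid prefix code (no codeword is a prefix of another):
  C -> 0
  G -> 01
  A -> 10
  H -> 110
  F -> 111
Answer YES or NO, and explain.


Checking each pair (does one codeword prefix another?):
  C='0' vs G='01': prefix -- VIOLATION

NO -- this is NOT a valid prefix code. C (0) is a prefix of G (01).


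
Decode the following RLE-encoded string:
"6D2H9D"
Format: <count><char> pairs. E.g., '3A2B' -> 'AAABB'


Expanding each <count><char> pair:
  6D -> 'DDDDDD'
  2H -> 'HH'
  9D -> 'DDDDDDDDD'

Decoded = DDDDDDHHDDDDDDDDD


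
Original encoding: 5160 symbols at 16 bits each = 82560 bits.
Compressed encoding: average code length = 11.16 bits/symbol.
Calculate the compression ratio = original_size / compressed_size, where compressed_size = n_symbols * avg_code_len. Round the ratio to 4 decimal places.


original_size = n_symbols * orig_bits = 5160 * 16 = 82560 bits
compressed_size = n_symbols * avg_code_len = 5160 * 11.16 = 57585.6 bits
ratio = original_size / compressed_size = 82560 / 57585.6 = 1.4337

Compression ratio = 1.4337


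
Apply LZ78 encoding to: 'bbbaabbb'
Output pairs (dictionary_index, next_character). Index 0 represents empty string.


LZ78 encoding steps:
Dictionary: {0: ''}
Step 1: w='' (idx 0), next='b' -> output (0, 'b'), add 'b' as idx 1
Step 2: w='b' (idx 1), next='b' -> output (1, 'b'), add 'bb' as idx 2
Step 3: w='' (idx 0), next='a' -> output (0, 'a'), add 'a' as idx 3
Step 4: w='a' (idx 3), next='b' -> output (3, 'b'), add 'ab' as idx 4
Step 5: w='bb' (idx 2), end of input -> output (2, '')


Encoded: [(0, 'b'), (1, 'b'), (0, 'a'), (3, 'b'), (2, '')]


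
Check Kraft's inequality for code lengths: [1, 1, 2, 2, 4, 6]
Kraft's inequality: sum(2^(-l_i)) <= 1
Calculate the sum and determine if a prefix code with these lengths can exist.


Sum = 2^(-1) + 2^(-1) + 2^(-2) + 2^(-2) + 2^(-4) + 2^(-6)
    = 0.5 + 0.5 + 0.25 + 0.25 + 0.0625 + 0.015625
    = 101/64 = 1.578125
Since 1.578125 > 1, Kraft's inequality is NOT satisfied.
A prefix code with these lengths CANNOT exist.

Kraft sum = 1.578125. Not satisfied.


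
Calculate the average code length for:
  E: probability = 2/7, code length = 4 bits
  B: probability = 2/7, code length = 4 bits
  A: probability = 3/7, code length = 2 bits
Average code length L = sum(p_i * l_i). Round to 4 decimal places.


Weighted contributions p_i * l_i:
  E: (2/7) * 4 = 8/7
  B: (2/7) * 4 = 8/7
  A: (3/7) * 2 = 6/7
Sum = (8 + 8 + 6)/7 = 22/7

L = 22/7 = 3.1429 bits/symbol


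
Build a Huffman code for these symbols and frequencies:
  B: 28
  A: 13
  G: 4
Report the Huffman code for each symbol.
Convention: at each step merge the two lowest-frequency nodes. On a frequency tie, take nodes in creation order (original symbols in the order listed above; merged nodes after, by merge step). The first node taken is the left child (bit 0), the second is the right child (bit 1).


Huffman tree construction:
Step 1: Merge G(4) + A(13) = 17
Step 2: Merge (G+A)(17) + B(28) = 45
Read each symbol's code off the tree from the root (left child = 0, right child = 1).

Codes:
  B: 1 (length 1)
  A: 01 (length 2)
  G: 00 (length 2)
Average code length: 62/45 = 1.3778 bits/symbol


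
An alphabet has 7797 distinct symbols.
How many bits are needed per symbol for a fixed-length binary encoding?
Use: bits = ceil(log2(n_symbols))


log2(7797) = 12.9287
Bracket: 2^12 = 4096 < 7797 <= 2^13 = 8192
So ceil(log2(7797)) = 13

bits = ceil(log2(7797)) = ceil(12.9287) = 13 bits


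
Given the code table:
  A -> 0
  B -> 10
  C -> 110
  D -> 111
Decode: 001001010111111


Decoding:
0 -> A
0 -> A
10 -> B
0 -> A
10 -> B
10 -> B
111 -> D
111 -> D


Result: AABABBDD


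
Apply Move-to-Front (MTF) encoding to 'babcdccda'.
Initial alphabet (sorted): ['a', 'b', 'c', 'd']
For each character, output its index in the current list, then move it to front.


MTF encoding:
'b': index 1 in ['a', 'b', 'c', 'd'] -> ['b', 'a', 'c', 'd']
'a': index 1 in ['b', 'a', 'c', 'd'] -> ['a', 'b', 'c', 'd']
'b': index 1 in ['a', 'b', 'c', 'd'] -> ['b', 'a', 'c', 'd']
'c': index 2 in ['b', 'a', 'c', 'd'] -> ['c', 'b', 'a', 'd']
'd': index 3 in ['c', 'b', 'a', 'd'] -> ['d', 'c', 'b', 'a']
'c': index 1 in ['d', 'c', 'b', 'a'] -> ['c', 'd', 'b', 'a']
'c': index 0 in ['c', 'd', 'b', 'a'] -> ['c', 'd', 'b', 'a']
'd': index 1 in ['c', 'd', 'b', 'a'] -> ['d', 'c', 'b', 'a']
'a': index 3 in ['d', 'c', 'b', 'a'] -> ['a', 'd', 'c', 'b']


Output: [1, 1, 1, 2, 3, 1, 0, 1, 3]


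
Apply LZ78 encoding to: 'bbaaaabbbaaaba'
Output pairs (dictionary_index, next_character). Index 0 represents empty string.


LZ78 encoding steps:
Dictionary: {0: ''}
Step 1: w='' (idx 0), next='b' -> output (0, 'b'), add 'b' as idx 1
Step 2: w='b' (idx 1), next='a' -> output (1, 'a'), add 'ba' as idx 2
Step 3: w='' (idx 0), next='a' -> output (0, 'a'), add 'a' as idx 3
Step 4: w='a' (idx 3), next='a' -> output (3, 'a'), add 'aa' as idx 4
Step 5: w='b' (idx 1), next='b' -> output (1, 'b'), add 'bb' as idx 5
Step 6: w='ba' (idx 2), next='a' -> output (2, 'a'), add 'baa' as idx 6
Step 7: w='a' (idx 3), next='b' -> output (3, 'b'), add 'ab' as idx 7
Step 8: w='a' (idx 3), end of input -> output (3, '')


Encoded: [(0, 'b'), (1, 'a'), (0, 'a'), (3, 'a'), (1, 'b'), (2, 'a'), (3, 'b'), (3, '')]


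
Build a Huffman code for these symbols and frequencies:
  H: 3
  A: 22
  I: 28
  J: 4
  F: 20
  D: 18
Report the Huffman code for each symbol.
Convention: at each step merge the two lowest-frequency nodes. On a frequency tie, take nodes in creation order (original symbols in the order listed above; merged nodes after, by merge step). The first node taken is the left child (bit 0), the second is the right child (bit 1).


Huffman tree construction:
Step 1: Merge H(3) + J(4) = 7
Step 2: Merge (H+J)(7) + D(18) = 25
Step 3: Merge F(20) + A(22) = 42
Step 4: Merge ((H+J)+D)(25) + I(28) = 53
Step 5: Merge (F+A)(42) + (((H+J)+D)+I)(53) = 95
Read each symbol's code off the tree from the root (left child = 0, right child = 1).

Codes:
  H: 1000 (length 4)
  A: 01 (length 2)
  I: 11 (length 2)
  J: 1001 (length 4)
  F: 00 (length 2)
  D: 101 (length 3)
Average code length: 222/95 = 2.3368 bits/symbol


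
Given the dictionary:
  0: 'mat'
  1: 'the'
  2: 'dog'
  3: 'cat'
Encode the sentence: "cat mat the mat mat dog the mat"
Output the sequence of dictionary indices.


Look up each word in the dictionary:
  'cat' -> 3
  'mat' -> 0
  'the' -> 1
  'mat' -> 0
  'mat' -> 0
  'dog' -> 2
  'the' -> 1
  'mat' -> 0

Encoded: [3, 0, 1, 0, 0, 2, 1, 0]


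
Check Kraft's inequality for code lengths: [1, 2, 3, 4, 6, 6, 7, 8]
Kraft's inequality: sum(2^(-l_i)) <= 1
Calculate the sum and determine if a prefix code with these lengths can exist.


Sum = 2^(-1) + 2^(-2) + 2^(-3) + 2^(-4) + 2^(-6) + 2^(-6) + 2^(-7) + 2^(-8)
    = 0.5 + 0.25 + 0.125 + 0.0625 + 0.015625 + 0.015625 + 0.0078125 + 0.00390625
    = 251/256 = 0.98046875
Since 0.98046875 <= 1, Kraft's inequality IS satisfied.
A prefix code with these lengths CAN exist.

Kraft sum = 0.98046875. Satisfied.


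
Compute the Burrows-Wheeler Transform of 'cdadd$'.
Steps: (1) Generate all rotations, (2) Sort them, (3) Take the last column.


Rotations (sorted):
  0: $cdadd -> last char: d
  1: add$cd -> last char: d
  2: cdadd$ -> last char: $
  3: d$cdad -> last char: d
  4: dadd$c -> last char: c
  5: dd$cda -> last char: a


BWT = dd$dca


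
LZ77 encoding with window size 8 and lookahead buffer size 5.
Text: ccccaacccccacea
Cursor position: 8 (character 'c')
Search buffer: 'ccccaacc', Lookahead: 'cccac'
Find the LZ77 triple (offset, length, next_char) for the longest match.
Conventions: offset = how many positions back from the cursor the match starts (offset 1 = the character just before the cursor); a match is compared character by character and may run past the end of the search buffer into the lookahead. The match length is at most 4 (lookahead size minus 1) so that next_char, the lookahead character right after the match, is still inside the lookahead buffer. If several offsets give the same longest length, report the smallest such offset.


Try each offset into the search buffer:
  offset=1 (pos 7, char 'c'): match length 3
  offset=2 (pos 6, char 'c'): match length 3
  offset=3 (pos 5, char 'a'): match length 0
  offset=4 (pos 4, char 'a'): match length 0
  offset=5 (pos 3, char 'c'): match length 1
  offset=6 (pos 2, char 'c'): match length 2
  offset=7 (pos 1, char 'c'): match length 4
  offset=8 (pos 0, char 'c'): match length 3
Longest match has length 4 at offset 7.
next_char = character at position 8 + 4 = 12 -> 'c'

Best match: offset=7, length=4 (matching 'ccca' starting at position 1)
LZ77 triple: (7, 4, 'c')


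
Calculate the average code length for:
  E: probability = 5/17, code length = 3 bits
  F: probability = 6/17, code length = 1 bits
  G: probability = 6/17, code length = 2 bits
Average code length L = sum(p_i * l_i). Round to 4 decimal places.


Weighted contributions p_i * l_i:
  E: (5/17) * 3 = 15/17
  F: (6/17) * 1 = 6/17
  G: (6/17) * 2 = 12/17
Sum = (15 + 6 + 12)/17 = 33/17

L = 33/17 = 1.9412 bits/symbol


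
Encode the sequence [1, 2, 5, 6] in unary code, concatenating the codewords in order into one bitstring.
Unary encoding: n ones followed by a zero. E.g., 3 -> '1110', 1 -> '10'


Encode each number as n ones followed by a terminating 0:
  1 -> 10 (2 bits)
  2 -> 110 (3 bits)
  5 -> 111110 (6 bits)
  6 -> 1111110 (7 bits)
Total length = 2 + 3 + 6 + 7 = 18 bits.

Unary([1, 2, 5, 6]) = 101101111101111110 (18 bits)


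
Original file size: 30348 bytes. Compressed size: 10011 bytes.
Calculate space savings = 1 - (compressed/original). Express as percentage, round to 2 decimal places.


ratio = compressed/original = 10011/30348 = 0.329873
savings = 1 - ratio = 1 - 0.329873 = 0.670127
as a percentage: 0.670127 * 100 = 67.01%

Space savings = 1 - 10011/30348 = 67.01%


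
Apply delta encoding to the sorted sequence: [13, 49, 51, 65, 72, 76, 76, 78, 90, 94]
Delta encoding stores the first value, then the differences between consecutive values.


First value: 13
Deltas:
  49 - 13 = 36
  51 - 49 = 2
  65 - 51 = 14
  72 - 65 = 7
  76 - 72 = 4
  76 - 76 = 0
  78 - 76 = 2
  90 - 78 = 12
  94 - 90 = 4


Delta encoded: [13, 36, 2, 14, 7, 4, 0, 2, 12, 4]


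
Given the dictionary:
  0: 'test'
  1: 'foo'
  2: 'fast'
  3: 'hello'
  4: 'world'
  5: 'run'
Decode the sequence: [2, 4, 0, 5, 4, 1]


Look up each index in the dictionary:
  2 -> 'fast'
  4 -> 'world'
  0 -> 'test'
  5 -> 'run'
  4 -> 'world'
  1 -> 'foo'

Decoded: "fast world test run world foo"


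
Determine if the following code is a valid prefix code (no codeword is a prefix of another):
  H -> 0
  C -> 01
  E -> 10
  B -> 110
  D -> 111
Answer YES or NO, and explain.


Checking each pair (does one codeword prefix another?):
  H='0' vs C='01': prefix -- VIOLATION

NO -- this is NOT a valid prefix code. H (0) is a prefix of C (01).


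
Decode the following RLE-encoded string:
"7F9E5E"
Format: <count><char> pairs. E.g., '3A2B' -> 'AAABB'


Expanding each <count><char> pair:
  7F -> 'FFFFFFF'
  9E -> 'EEEEEEEEE'
  5E -> 'EEEEE'

Decoded = FFFFFFFEEEEEEEEEEEEEE


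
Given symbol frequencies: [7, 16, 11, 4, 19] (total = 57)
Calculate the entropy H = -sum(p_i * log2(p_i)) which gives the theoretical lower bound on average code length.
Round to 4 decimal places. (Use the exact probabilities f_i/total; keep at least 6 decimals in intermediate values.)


Per-symbol terms -p_i * log2(p_i) with p_i = f_i/57:
  p = 7/57 = 0.122807: log2(p) = -3.025535, -p*log2(p) = 0.371557
  p = 16/57 = 0.280702: log2(p) = -1.832890, -p*log2(p) = 0.514495
  p = 11/57 = 0.192982: log2(p) = -2.373458, -p*log2(p) = 0.458036
  p = 4/57 = 0.070175: log2(p) = -3.832890, -p*log2(p) = 0.268975
  p = 19/57 = 0.333333: log2(p) = -1.584963, -p*log2(p) = 0.528321
H = 0.371557 + 0.514495 + 0.458036 + 0.268975 + 0.528321 = 2.141384

H = 2.1414 bits/symbol


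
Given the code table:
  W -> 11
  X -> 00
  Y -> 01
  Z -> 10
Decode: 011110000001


Decoding:
01 -> Y
11 -> W
10 -> Z
00 -> X
00 -> X
01 -> Y


Result: YWZXXY


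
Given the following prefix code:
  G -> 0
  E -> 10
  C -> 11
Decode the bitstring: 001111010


Decoding step by step:
Bits 0 -> G
Bits 0 -> G
Bits 11 -> C
Bits 11 -> C
Bits 0 -> G
Bits 10 -> E


Decoded message: GGCCGE


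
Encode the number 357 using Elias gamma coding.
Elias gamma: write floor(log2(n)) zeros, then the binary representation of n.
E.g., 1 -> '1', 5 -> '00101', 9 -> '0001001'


num_bits = floor(log2(357)) + 1 = 9
leading_zeros = num_bits - 1 = 8
binary(357) = 101100101

Elias gamma(357) = '00000000' + '101100101' = 00000000101100101 (17 bits)


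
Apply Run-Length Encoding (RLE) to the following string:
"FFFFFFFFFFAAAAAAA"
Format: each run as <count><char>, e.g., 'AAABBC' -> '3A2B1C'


Scanning runs left to right:
  i=0: run of 'F' x 10 -> '10F'
  i=10: run of 'A' x 7 -> '7A'

RLE = 10F7A


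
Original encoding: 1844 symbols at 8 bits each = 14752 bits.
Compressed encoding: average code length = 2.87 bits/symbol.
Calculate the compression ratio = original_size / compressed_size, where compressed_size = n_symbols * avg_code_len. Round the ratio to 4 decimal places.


original_size = n_symbols * orig_bits = 1844 * 8 = 14752 bits
compressed_size = n_symbols * avg_code_len = 1844 * 2.87 = 5292.28 bits
ratio = original_size / compressed_size = 14752 / 5292.28 = 2.7875

Compression ratio = 2.7875


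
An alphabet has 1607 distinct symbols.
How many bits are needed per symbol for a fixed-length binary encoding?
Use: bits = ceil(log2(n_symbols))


log2(1607) = 10.6502
Bracket: 2^10 = 1024 < 1607 <= 2^11 = 2048
So ceil(log2(1607)) = 11

bits = ceil(log2(1607)) = ceil(10.6502) = 11 bits


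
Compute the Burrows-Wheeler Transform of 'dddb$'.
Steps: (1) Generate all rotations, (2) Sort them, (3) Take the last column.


Rotations (sorted):
  0: $dddb -> last char: b
  1: b$ddd -> last char: d
  2: db$dd -> last char: d
  3: ddb$d -> last char: d
  4: dddb$ -> last char: $


BWT = bddd$


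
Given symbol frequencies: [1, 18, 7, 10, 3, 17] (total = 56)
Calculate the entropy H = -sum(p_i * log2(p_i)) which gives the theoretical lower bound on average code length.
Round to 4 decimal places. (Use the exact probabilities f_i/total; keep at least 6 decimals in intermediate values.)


Per-symbol terms -p_i * log2(p_i) with p_i = f_i/56:
  p = 1/56 = 0.017857: log2(p) = -5.807355, -p*log2(p) = 0.103703
  p = 18/56 = 0.321429: log2(p) = -1.637430, -p*log2(p) = 0.526317
  p = 7/56 = 0.125000: log2(p) = -3.000000, -p*log2(p) = 0.375000
  p = 10/56 = 0.178571: log2(p) = -2.485427, -p*log2(p) = 0.443826
  p = 3/56 = 0.053571: log2(p) = -4.222392, -p*log2(p) = 0.226200
  p = 17/56 = 0.303571: log2(p) = -1.719892, -p*log2(p) = 0.522110
H = 0.103703 + 0.526317 + 0.375000 + 0.443826 + 0.226200 + 0.522110 = 2.197156

H = 2.1972 bits/symbol


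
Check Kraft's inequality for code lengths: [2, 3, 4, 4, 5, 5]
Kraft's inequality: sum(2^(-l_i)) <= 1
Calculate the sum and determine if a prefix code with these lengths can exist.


Sum = 2^(-2) + 2^(-3) + 2^(-4) + 2^(-4) + 2^(-5) + 2^(-5)
    = 0.25 + 0.125 + 0.0625 + 0.0625 + 0.03125 + 0.03125
    = 18/32 = 0.5625
Since 0.5625 <= 1, Kraft's inequality IS satisfied.
A prefix code with these lengths CAN exist.

Kraft sum = 0.5625. Satisfied.
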